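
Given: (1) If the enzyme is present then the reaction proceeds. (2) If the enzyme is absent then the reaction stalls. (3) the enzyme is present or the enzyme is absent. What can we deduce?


Constructive dilemma: (P → Q) ∧ (R → S), P ∨ R ⊢ Q ∨ S
Premise 1: the enzyme is present → the reaction proceeds
Premise 2: the enzyme is absent → the reaction stalls
Premise 3: the enzyme is present ∨ the enzyme is absent
Case 1: Assuming the enzyme is present, then by Premise 1, the reaction proceeds.
Case 2: Assuming the enzyme is absent, then by Premise 2, the reaction stalls.
Since one of the enzyme is present or the enzyme is absent must hold, we get the reaction proceeds or the reaction stalls.

The reaction proceeds or the reaction stalls.


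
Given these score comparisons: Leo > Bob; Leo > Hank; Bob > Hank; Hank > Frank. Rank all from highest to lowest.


Constraints: Leo > Bob; Leo > Hank; Bob > Hank; Hank > Frank
Method: at each step, the next-highest is the one remaining person who never appears on the smaller side of a constraint between remaining people.
  Step 1: remaining {Frank, Leo, Bob, Hank}; on the smaller side: {Frank, Bob, Hank} → Leo is next (Leo > Bob; Leo > Hank).
  Step 2: remaining {Frank, Bob, Hank}; on the smaller side: {Frank, Hank} → Bob is next (Bob > Hank).
  Step 3: remaining {Frank, Hank}; on the smaller side: {Frank} → Hank is next (Hank > Frank).
  Step 4: only Frank remains → lowest.
Final ranking (highest to lowest):

Leo > Bob > Hank > Frank


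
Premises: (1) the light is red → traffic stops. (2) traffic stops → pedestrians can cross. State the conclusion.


Hypothetical syllogism: P → Q, Q → R ⊢ P → R
Premise 1: the light is red → traffic stops
Premise 2: traffic stops → pedestrians can cross
Chain the implications: the middle term (traffic stops) links the two.
Conclusion: If the light is red, then pedestrians can cross.

If the light is red, then pedestrians can cross.


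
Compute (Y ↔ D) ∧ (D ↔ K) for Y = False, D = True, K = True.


Y = False, D = True, K = True
Step 1: Y ↔ D is true when Y and D have the same value. Result: False
Step 2: D ↔ K is true when D and K have the same value. Result: True
Step 3: False ∧ True = False

False


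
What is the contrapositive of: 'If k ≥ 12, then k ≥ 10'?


Original: If k ≥ 12, then k ≥ 10
Contrapositive: If ¬Q, then ¬P
Negate Q: not (k ≥ 10)
Negate P: not (k ≥ 12)

If not (k ≥ 10), then not (k ≥ 12).


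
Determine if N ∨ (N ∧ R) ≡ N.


Expression 1: N ∨ (N ∧ R)
Expression 2: N
Truth table (N R | Expr1 Expr2):
  T T |   T     T
  T F |   T     T
  F T |   F     F
  F F |   F     F
All 4 rows agree, so the expressions are logically equivalent.

Yes


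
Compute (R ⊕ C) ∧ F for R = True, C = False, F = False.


R = True, C = False, F = False
Step 1: R ⊕ C = True XOR False = True
Step 2: True ∧ F = True AND False = False
XOR true when exactly one of R,C is true; then AND with F.

False


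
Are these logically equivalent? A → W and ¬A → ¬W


Expression 1: A → W
Expression 2: ¬A → ¬W
Truth table (A W | Expr1 Expr2):
  T T |   T     T
  T F |   F     T   ← differ
  F T |   T     F   ← differ
  F F |   T     T
Counterexample: A=T, W=F gives Expr1 = F but Expr2 = T, so the expressions are NOT logically equivalent.

No


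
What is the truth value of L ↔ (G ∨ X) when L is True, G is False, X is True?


L = True, G = False, X = True
Step 1: G ∨ X = False OR True = True
Step 2: L ↔ (True): true when both sides have same truth value.
Result: True ↔ True = True

True


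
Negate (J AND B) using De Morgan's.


De Morgan's law: ¬(P ∧ Q) ≡ ¬P ∨ ¬Q
¬(J ∧ B) = ¬J ∨ ¬B

¬J ∨ ¬B


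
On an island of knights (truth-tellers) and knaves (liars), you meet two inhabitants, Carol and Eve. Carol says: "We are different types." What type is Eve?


Carol says: "We are different types."
Case 1: Carol is a Knight (truth-teller)
  Statement is true → they ARE different → Eve is a Knave
Case 2: Carol is a Knave (liar)
  Statement is false → they are NOT different → Eve is a Knave
In both cases, Eve is a Knave.

Knave


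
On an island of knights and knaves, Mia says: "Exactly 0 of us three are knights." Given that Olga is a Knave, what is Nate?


Mia claims exactly 0 knights among Mia, Olga, Nate.
Given: Olga is a Knave.

Case 1: Mia is a Knight (tells truth)
  Then exactly 0 of the three are knights.
  Counting Mia, Olga: 1 knight(s) so far. Need -1 more → impossible.
Case 2: Mia is a Knave (lies)
  Then the count is NOT 0.
  If Nate = Knave, count = 0 = 0 → claim would be true, contradicts lie.
  If Nate = Knight, count = 1 ≠ 0 → lie confirmed ✓

Nate is a Knight.

Knight


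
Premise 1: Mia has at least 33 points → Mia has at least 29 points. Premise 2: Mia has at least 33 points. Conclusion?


Modus ponens: P → Q, P ⊢ Q
P: Mia has at least 33 points
Q: Mia has at least 29 points
We have P → Q and P is true.
By modus ponens, Q must be true.

Mia has at least 29 points


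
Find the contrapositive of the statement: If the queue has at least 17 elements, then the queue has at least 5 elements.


Original: If the queue has at least 17 elements, then the queue has at least 5 elements
Contrapositive: If ¬Q, then ¬P
Negate Q: not (the queue has at least 5 elements)
Negate P: not (the queue has at least 17 elements)

If not (the queue has at least 5 elements), then not (the queue has at least 17 elements).


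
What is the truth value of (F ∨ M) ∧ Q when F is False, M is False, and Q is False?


F = False, M = False, Q = False
Step 1: F ∨ M = False OR False = False
Step 2: False ∧ Q = False AND False = False
OR is true when at least one operand is true; AND requires both.

False


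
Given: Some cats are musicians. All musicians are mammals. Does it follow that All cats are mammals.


Premise 1: Some cats are musicians.
Premise 2: All musicians are mammals.
Conclusion: All cats are mammals.
Fallacy: illicit minor. The minor term (cats) is distributed in the conclusion ('All cats ...') but undistributed in its premise ('Some cats are musicians' doesn't cover all cats).
Only 'Some cats are mammals' follows, not 'All'.

Invalid


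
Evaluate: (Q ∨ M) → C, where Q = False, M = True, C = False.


Q = False, M = True, C = False
Step 1: Q ∨ M = False OR True = True
Step 2: (True) → C: false only when antecedent=True and C=False.
Result: False

False


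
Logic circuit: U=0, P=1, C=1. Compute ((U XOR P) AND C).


U XOR P = 0^1 = 1
1 AND 1 = 1

1


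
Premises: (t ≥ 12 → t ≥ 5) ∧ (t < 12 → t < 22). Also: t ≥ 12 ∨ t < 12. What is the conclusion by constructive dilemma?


Constructive dilemma: (P → Q) ∧ (R → S), P ∨ R ⊢ Q ∨ S
Premise 1: t ≥ 12 → t ≥ 5
Premise 2: t < 12 → t < 22
Premise 3: t ≥ 12 ∨ t < 12
Case 1: Assuming t ≥ 12, then by Premise 1, t ≥ 5.
Case 2: Assuming t < 12, then by Premise 2, t < 22.
Since one of t ≥ 12 or t < 12 must hold, we get t ≥ 5 or t < 22.

t ≥ 5 or t < 22.


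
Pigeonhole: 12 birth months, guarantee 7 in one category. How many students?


Pigeonhole: to guarantee k in one of n categories, need (k-1)×n + 1.
k = 7, n = 12
Minimum = (7-1) × 12 + 1 = 6 × 12 + 1

73


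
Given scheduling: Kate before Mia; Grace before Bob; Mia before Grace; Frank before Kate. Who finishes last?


Constraints: Kate before Mia; Grace before Bob; Mia before Grace; Frank before Kate
The last task can have nothing scheduled after it, so it must never appear on the left of a 'before'.
Tasks appearing before some other task: Kate, Grace, Mia, Frank.
The only task not in that list is Bob → it is last.

Bob


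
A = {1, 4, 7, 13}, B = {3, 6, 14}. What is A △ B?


A = {1, 4, 7, 13}
B = {3, 6, 14}
Operation: symmetric difference
In A only: [1, 4, 7, 13], in B only: [3, 6, 14]

{1, 3, 4, 6, 7, 13, 14}


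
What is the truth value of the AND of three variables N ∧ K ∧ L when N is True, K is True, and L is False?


N = True, K = True, L = False
Step 1: N ∧ K = True AND True = True
Step 2: (True) ∧ L = (True) AND False = False
AND is true only when ALL operands are true.

False


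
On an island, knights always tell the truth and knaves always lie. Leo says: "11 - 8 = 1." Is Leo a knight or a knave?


Statement: "11 - 8 = 1."
Actual: 11 - 8 = 3
Claimed: 1
Statement is FALSE → Leo lies → Knave

Knave


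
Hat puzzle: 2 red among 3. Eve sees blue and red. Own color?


Total red = 2, seen red = 1
Own red = 2 - 1 = 1
Eve's hat is red.

red


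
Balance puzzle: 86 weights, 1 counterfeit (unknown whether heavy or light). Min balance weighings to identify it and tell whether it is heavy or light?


Let n = 86. 172 possibilities (n weights × lighter/heavier); each weighing has 3 outcomes.
Bound for k weighings: say the first weighing puts j weights on each pan. If it tips, the 2j weighed weights remain suspects (each with a known direction) and k-1 weighings give 3^(k-1) outcomes; 3^(k-1) is odd, so 2j ≤ 3^(k-1) - 1. If it balances, the n - 2j unweighed weights remain with direction unknown: 2(n - 2j) ≤ 3^(k-1) - 1 by the same parity argument. Adding, n ≤ (3^(k-1) - 1) + (3^(k-1) - 1)/2 = (3^k - 3)/2, and the classical three-group strategy achieves this (3 weights in 2 weighings, 12 in 3, 39 in 4, 120 in 5).
So we need the smallest k with (3^k - 3)/2 ≥ 86.
k = 4: (3^4 - 3)/2 = 39 < 86 ✗
k = 5: (3^5 - 3)/2 = 120 ≥ 86 ✓

5


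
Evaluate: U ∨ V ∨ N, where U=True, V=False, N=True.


U = True, V = False, N = True
Expression: U ∨ V ∨ N
Step 1: U ∨ V = True OR False = True
Step 2: (True) ∨ N = True OR True = True

True


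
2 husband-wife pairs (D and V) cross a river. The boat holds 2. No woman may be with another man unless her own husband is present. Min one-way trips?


Label couples D and V.
1. WD+WV → (far: WD,WV; near: HD,HV)
2. WD ←   (far: WV; near: HD,HV,WD)
3. HD+HV → (far: HD,HV,WV; near: WD)
4. HD ←   (far: HV,WV; near: HD,WD)  — HD returns, since WD is alone on near bank
5. HD+WD → (far: all four; near: empty)
Every state respects the constraint.
Minimum trips = 5

5


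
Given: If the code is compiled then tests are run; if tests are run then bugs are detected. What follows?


Hypothetical syllogism: P → Q, Q → R ⊢ P → R
Premise 1: the code is compiled → tests are run
Premise 2: tests are run → bugs are detected
Chain the implications: the middle term (tests are run) links the two.
Conclusion: If the code is compiled, then bugs are detected.

If the code is compiled, then bugs are detected.


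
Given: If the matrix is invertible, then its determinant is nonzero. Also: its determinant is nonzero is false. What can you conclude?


Modus tollens: P → Q, ¬Q ⊢ ¬P
P: the matrix is invertible
Q: its determinant is nonzero
We have P → Q and Q is false.
By modus tollens, P must be false.

It is not the case that the matrix is invertible


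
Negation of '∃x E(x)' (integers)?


Original: ∃x E(x)
Rule: ¬∀→∃, ¬∃→∀, negate predicate.
Negation: ∀x ¬E(x)

∀x ¬E(x)


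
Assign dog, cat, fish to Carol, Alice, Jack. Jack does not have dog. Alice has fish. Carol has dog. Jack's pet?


From clues:
  Carol → dog
  Alice → fish
By elimination, Jack gets the remaining.

cat


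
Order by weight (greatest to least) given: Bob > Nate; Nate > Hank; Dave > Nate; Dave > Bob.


Constraints: Bob > Nate; Nate > Hank; Dave > Nate; Dave > Bob
Method: at each step, the next-highest is the one remaining person who never appears on the smaller side of a constraint between remaining people.
  Step 1: remaining {Bob, Nate, Dave, Hank}; on the smaller side: {Bob, Nate, Hank} → Dave is next (Dave > Nate; Dave > Bob).
  Step 2: remaining {Bob, Nate, Hank}; on the smaller side: {Nate, Hank} → Bob is next (Bob > Nate).
  Step 3: remaining {Nate, Hank}; on the smaller side: {Hank} → Nate is next (Nate > Hank).
  Step 4: only Hank remains → lowest.
Final ranking (highest to lowest):

Dave > Bob > Nate > Hank


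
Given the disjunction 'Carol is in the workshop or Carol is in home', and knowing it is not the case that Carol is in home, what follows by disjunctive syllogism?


Disjunctive syllogism: P ∨ Q, ¬P ⊢ Q
Disjunction: Carol is in the workshop ∨ Carol is in home
We know it is not the case that Carol is in home.
By disjunctive syllogism, the other disjunct must be true.

Carol is in the workshop


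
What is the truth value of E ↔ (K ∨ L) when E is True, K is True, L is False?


E = True, K = True, L = False
Step 1: K ∨ L = True OR False = True
Step 2: E ↔ (True): true when both sides have same truth value.
Result: True ↔ True = True

True


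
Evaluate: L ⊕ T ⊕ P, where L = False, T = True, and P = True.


L = False, T = True, P = True
Step 1: L ⊕ T = False XOR True = True
Step 2: True ⊕ P = True XOR True = False
XOR is true when an odd number of operands are true.

False


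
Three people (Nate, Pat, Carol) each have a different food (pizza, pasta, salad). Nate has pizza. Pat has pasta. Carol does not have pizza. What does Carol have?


From clues:
  Nate → pizza
  Pat → pasta
By elimination, Carol gets the remaining.

salad


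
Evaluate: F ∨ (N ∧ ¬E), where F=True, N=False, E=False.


F = True, N = False, E = False
Expression: F ∨ (N ∧ ¬E)
Step 1: ¬E = NOT False = True
Step 2: N ∧ ¬E = False AND True = False
Step 3: F ∨ (False) = True OR False = True

True


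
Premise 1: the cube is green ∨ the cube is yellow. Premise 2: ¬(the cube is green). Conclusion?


Disjunctive syllogism: P ∨ Q, ¬P ⊢ Q
Disjunction: the cube is green ∨ the cube is yellow
We know it is not the case that the cube is green.
By disjunctive syllogism, the other disjunct must be true.

The cube is yellow


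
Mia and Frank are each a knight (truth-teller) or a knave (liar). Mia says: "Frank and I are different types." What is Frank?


Mia says: "Frank and I are different types."
Case 1: Mia is a Knight (truth-teller)
  Statement is true → they ARE different → Frank is a Knave
Case 2: Mia is a Knave (liar)
  Statement is false → they are NOT different → Frank is a Knave
In both cases, Frank is a Knave.

Knave


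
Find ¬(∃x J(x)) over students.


Original: ∃x J(x)
Rule: ¬∀→∃, ¬∃→∀, negate predicate.
Negation: ∀x ¬J(x)

∀x ¬J(x)


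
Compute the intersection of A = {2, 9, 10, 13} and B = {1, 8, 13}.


A = {2, 9, 10, 13}
B = {1, 8, 13}
Operation: intersection
Elements in both: 13

{13}


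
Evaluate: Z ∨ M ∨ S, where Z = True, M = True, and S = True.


Z = True, M = True, S = True
Step 1: Z ∨ M = True OR True = True
Step 2: True ∨ S = True OR True = True
OR is true when at least one operand is true.

True


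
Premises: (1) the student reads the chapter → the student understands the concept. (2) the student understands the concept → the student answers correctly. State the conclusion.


Hypothetical syllogism: P → Q, Q → R ⊢ P → R
Premise 1: the student reads the chapter → the student understands the concept
Premise 2: the student understands the concept → the student answers correctly
Chain the implications: the middle term (the student understands the concept) links the two.
Conclusion: If the student reads the chapter, then the student answers correctly.

If the student reads the chapter, then the student answers correctly.


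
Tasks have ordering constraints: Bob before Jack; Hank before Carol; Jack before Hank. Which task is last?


Constraints: Bob before Jack; Hank before Carol; Jack before Hank
The last task can have nothing scheduled after it, so it must never appear on the left of a 'before'.
Tasks appearing before some other task: Bob, Hank, Jack.
The only task not in that list is Carol → it is last.

Carol


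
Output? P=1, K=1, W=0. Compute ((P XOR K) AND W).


P XOR K = 1^1 = 0
0 AND 0 = 0

0


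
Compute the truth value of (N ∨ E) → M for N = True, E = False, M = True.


N = True, E = False, M = True
Step 1: N ∨ E = True OR False = True
Step 2: (True) → M: false only when antecedent=True and M=False.
Result: True

True


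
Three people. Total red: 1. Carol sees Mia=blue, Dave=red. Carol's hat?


Total red = 1, seen red = 1
Own red = 1 - 1 = 0
Carol's hat is blue.

blue


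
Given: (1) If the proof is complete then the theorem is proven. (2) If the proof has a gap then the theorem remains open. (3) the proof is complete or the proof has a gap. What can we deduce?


Constructive dilemma: (P → Q) ∧ (R → S), P ∨ R ⊢ Q ∨ S
Premise 1: the proof is complete → the theorem is proven
Premise 2: the proof has a gap → the theorem remains open
Premise 3: the proof is complete ∨ the proof has a gap
Case 1: Assuming the proof is complete, then by Premise 1, the theorem is proven.
Case 2: Assuming the proof has a gap, then by Premise 2, the theorem remains open.
Since one of the proof is complete or the proof has a gap must hold, we get the theorem is proven or the theorem remains open.

The theorem is proven or the theorem remains open.


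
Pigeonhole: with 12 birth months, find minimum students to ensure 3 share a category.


Pigeonhole: to guarantee k in one of n categories, need (k-1)×n + 1.
k = 3, n = 12
Minimum = (3-1) × 12 + 1 = 2 × 12 + 1

25


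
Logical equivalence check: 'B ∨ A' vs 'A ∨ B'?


Expression 1: B ∨ A
Expression 2: A ∨ B
Truth table (B A | Expr1 Expr2):
  T T |   T     T
  T F |   T     T
  F T |   T     T
  F F |   F     F
All 4 rows agree, so the expressions are logically equivalent.

Yes


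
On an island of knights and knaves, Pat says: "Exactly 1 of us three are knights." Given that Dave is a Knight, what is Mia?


Pat claims exactly 1 knights among Pat, Dave, Mia.
Given: Dave is a Knight.

Case 1: Pat is a Knight (tells truth)
  Then exactly 1 of the three are knights.
  Counting Pat, Dave: 2 knight(s) so far. Need -1 more → impossible.
Case 2: Pat is a Knave (lies)
  Then the count is NOT 1.
  If Mia = Knave, count = 1 = 1 → claim would be true, contradicts lie.
  If Mia = Knight, count = 2 ≠ 1 → lie confirmed ✓

Mia is a Knight.

Knight


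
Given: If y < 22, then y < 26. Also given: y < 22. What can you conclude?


Modus ponens: P → Q, P ⊢ Q
P: y < 22
Q: y < 26
We have P → Q and P is true.
By modus ponens, Q must be true.

y < 26


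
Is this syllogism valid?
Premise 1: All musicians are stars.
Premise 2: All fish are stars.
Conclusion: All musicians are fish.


Premise 1: All musicians are stars.
Premise 2: All fish are stars.
Conclusion: All musicians are fish.
Fallacy: undistributed middle. stars is predicate in both.
Counterexample: musicians and fish could be disjoint subsets of stars.

Invalid


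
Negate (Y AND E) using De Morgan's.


De Morgan's law: ¬(P ∧ Q) ≡ ¬P ∨ ¬Q
¬(Y ∧ E) = ¬Y ∨ ¬E

¬Y ∨ ¬E


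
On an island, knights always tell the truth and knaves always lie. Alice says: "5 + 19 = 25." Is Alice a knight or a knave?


Statement: "5 + 19 = 25."
Actual: 5 + 19 = 24
Claimed: 25
Statement is FALSE → Alice lies → Knave

Knave


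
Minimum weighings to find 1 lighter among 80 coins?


Each weighing has 3 outcomes (left heavy / balance / right heavy), so k weighings distinguish at most 3^k cases; splitting into three near-equal groups achieves this.
Need 3^k ≥ 80: 3^3 = 27 < 80 ≤ 3^4 = 81
k = ⌈log₃(80)⌉ = 4

4


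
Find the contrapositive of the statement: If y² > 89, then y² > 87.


Original: If y² > 89, then y² > 87
Contrapositive: If ¬Q, then ¬P
Negate Q: not (y² > 87)
Negate P: not (y² > 89)

If not (y² > 87), then not (y² > 89).


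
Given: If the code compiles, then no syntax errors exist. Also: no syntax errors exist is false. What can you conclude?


Modus tollens: P → Q, ¬Q ⊢ ¬P
P: the code compiles
Q: no syntax errors exist
We have P → Q and Q is false.
By modus tollens, P must be false.

It is not the case that the code compiles


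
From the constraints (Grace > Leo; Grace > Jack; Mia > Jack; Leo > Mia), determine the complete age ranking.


Constraints: Grace > Leo; Grace > Jack; Mia > Jack; Leo > Mia
Method: at each step, the next-highest is the one remaining person who never appears on the smaller side of a constraint between remaining people.
  Step 1: remaining {Jack, Mia, Grace, Leo}; on the smaller side: {Jack, Mia, Leo} → Grace is next (Grace > Leo; Grace > Jack).
  Step 2: remaining {Jack, Mia, Leo}; on the smaller side: {Jack, Mia} → Leo is next (Leo > Mia).
  Step 3: remaining {Jack, Mia}; on the smaller side: {Jack} → Mia is next (Mia > Jack).
  Step 4: only Jack remains → lowest.
Final ranking (highest to lowest):

Grace > Leo > Mia > Jack


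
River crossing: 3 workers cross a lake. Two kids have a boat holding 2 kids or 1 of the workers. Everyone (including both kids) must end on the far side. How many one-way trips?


Per crossing of one of the workers: kids→, one←, one of the workers→, one← = 4 trips
3 × 4 = 12, + 1 final kids→ = 13
Minimum trips = 13

13


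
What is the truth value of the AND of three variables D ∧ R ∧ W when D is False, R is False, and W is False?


D = False, R = False, W = False
Step 1: D ∧ R = False AND False = False
Step 2: (False) ∧ W = (False) AND False = False
AND is true only when ALL operands are true.

False


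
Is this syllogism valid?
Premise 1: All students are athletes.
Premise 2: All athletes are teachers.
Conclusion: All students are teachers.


Premise 1: All students are athletes.
Premise 2: All athletes are teachers.
Conclusion: All students are teachers.
Barbara syllogism (AAA-1): All A are B, All B are C → All A are C.
Middle term (athletes) distributed in premise 2.

Valid


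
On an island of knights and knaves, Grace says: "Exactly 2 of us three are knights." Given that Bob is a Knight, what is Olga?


Grace claims exactly 2 knights among Grace, Bob, Olga.
Given: Bob is a Knight.

Case 1: Grace is a Knight (tells truth)
  Then exactly 2 of the three are knights.
  Counting Grace, Bob: 2 knight(s) so far. Need 0 more → Olga = Knave.
Case 2: Grace is a Knave (lies)
  Then the count is NOT 2.
  If Olga = Knight, count = 2 = 2 → claim would be true, contradicts lie.
  If Olga = Knave, count = 1 ≠ 2 → lie confirmed ✓

Olga is a Knave.

Knave


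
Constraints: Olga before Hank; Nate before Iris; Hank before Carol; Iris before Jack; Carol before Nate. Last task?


Constraints: Olga before Hank; Nate before Iris; Hank before Carol; Iris before Jack; Carol before Nate
The last task can have nothing scheduled after it, so it must never appear on the left of a 'before'.
Tasks appearing before some other task: Olga, Nate, Hank, Iris, Carol.
The only task not in that list is Jack → it is last.

Jack


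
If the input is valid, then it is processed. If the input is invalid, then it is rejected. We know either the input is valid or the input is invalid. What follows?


Constructive dilemma: (P → Q) ∧ (R → S), P ∨ R ⊢ Q ∨ S
Premise 1: the input is valid → it is processed
Premise 2: the input is invalid → it is rejected
Premise 3: the input is valid ∨ the input is invalid
Case 1: Assuming the input is valid, then by Premise 1, it is processed.
Case 2: Assuming the input is invalid, then by Premise 2, it is rejected.
Since one of the input is valid or the input is invalid must hold, we get it is processed or it is rejected.

It is processed or it is rejected.


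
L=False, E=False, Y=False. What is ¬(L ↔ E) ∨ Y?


L = False, E = False, Y = False
Expression: ¬(L ↔ E) ∨ Y
Step 1: L ↔ E = (False iff False) = True
Step 2: ¬(L ↔ E) = NOT True = False
Step 3: (False) ∨ Y = False OR False = False

False


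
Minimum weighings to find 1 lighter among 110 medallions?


Each weighing has 3 outcomes (left heavy / balance / right heavy), so k weighings distinguish at most 3^k cases; splitting into three near-equal groups achieves this.
Need 3^k ≥ 110: 3^4 = 81 < 110 ≤ 3^5 = 243
k = ⌈log₃(110)⌉ = 5

5


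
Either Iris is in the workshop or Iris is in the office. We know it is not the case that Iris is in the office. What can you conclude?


Disjunctive syllogism: P ∨ Q, ¬P ⊢ Q
Disjunction: Iris is in the workshop ∨ Iris is in the office
We know it is not the case that Iris is in the office.
By disjunctive syllogism, the other disjunct must be true.

Iris is in the workshop


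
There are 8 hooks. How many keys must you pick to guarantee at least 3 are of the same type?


Pigeonhole: to guarantee k in one of n categories, need (k-1)×n + 1.
k = 3, n = 8
Minimum = (3-1) × 8 + 1 = 2 × 8 + 1

17


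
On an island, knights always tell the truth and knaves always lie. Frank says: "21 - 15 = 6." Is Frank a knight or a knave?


Statement: "21 - 15 = 6."
Actual: 21 - 15 = 6
Claimed: 6
Statement is TRUE → Frank tells the truth → Knight

Knight


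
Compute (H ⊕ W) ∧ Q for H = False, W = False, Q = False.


H = False, W = False, Q = False
Step 1: H ⊕ W = False XOR False = False
Step 2: False ∧ Q = False AND False = False
XOR true when exactly one of H,W is true; then AND with Q.

False


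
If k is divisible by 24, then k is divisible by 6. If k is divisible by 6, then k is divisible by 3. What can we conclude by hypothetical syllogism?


Hypothetical syllogism: P → Q, Q → R ⊢ P → R
Premise 1: k is divisible by 24 → k is divisible by 6
Premise 2: k is divisible by 6 → k is divisible by 3
Chain the implications: the middle term (k is divisible by 6) links the two.
Conclusion: If k is divisible by 24, then k is divisible by 3.

If k is divisible by 24, then k is divisible by 3.


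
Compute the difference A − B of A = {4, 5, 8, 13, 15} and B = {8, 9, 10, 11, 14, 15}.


A = {4, 5, 8, 13, 15}
B = {8, 9, 10, 11, 14, 15}
Operation: difference A − B
In A but not B: 4, 5, 13

{4, 5, 13}


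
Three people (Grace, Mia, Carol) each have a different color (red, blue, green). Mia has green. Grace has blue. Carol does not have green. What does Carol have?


From clues:
  Grace → blue
  Mia → green
By elimination, Carol gets the remaining.

red


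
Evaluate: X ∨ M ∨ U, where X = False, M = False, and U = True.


X = False, M = False, U = True
Step 1: X ∨ M = False OR False = False
Step 2: False ∨ U = False OR True = True
OR is true when at least one operand is true.

True


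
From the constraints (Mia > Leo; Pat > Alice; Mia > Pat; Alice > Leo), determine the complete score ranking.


Constraints: Mia > Leo; Pat > Alice; Mia > Pat; Alice > Leo
Method: at each step, the next-highest is the one remaining person who never appears on the smaller side of a constraint between remaining people.
  Step 1: remaining {Alice, Mia, Leo, Pat}; on the smaller side: {Alice, Leo, Pat} → Mia is next (Mia > Leo; Mia > Pat).
  Step 2: remaining {Alice, Leo, Pat}; on the smaller side: {Alice, Leo} → Pat is next (Pat > Alice).
  Step 3: remaining {Alice, Leo}; on the smaller side: {Leo} → Alice is next (Alice > Leo).
  Step 4: only Leo remains → lowest.
Final ranking (highest to lowest):

Mia > Pat > Alice > Leo


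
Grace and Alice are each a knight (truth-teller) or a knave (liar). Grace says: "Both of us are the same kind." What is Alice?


Grace says: "Both of us are the same kind."
Case 1: Grace is a Knight (truth-teller)
  Statement is true → they ARE the same → Alice is also a Knight
Case 2: Grace is a Knave (liar)
  Statement is false → they are NOT the same → Alice is a Knight
In both cases, Alice is a Knight.

Knight


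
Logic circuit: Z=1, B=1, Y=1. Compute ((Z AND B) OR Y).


Z AND B = 1&1 = 1
1 OR 1 = 1

1


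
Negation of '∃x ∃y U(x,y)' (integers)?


Original: ∃x ∃y U(x,y)
Rule: ¬∀→∃, ¬∃→∀, negate predicate.
Negation: ∀x ∀y ¬U(x,y)

∀x ∀y ¬U(x,y)


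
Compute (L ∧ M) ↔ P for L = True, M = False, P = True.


L = True, M = False, P = True
Step 1: L ∧ M = True AND False = False
Step 2: (False) ↔ P: true when both sides have same truth value.
Result: False ↔ True = False

False


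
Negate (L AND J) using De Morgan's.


De Morgan's law: ¬(P ∧ Q) ≡ ¬P ∨ ¬Q
¬(L ∧ J) = ¬L ∨ ¬J

¬L ∨ ¬J


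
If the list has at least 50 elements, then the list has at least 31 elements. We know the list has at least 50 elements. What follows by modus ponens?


Modus ponens: P → Q, P ⊢ Q
P: the list has at least 50 elements
Q: the list has at least 31 elements
We have P → Q and P is true.
By modus ponens, Q must be true.

The list has at least 31 elements


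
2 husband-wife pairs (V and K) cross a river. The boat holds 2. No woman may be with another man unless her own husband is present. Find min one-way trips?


Label couples V and K.
1. WV+WK → (far: WV,WK; near: HV,HK)
2. WV ←   (far: WK; near: HV,HK,WV)
3. HV+HK → (far: HV,HK,WK; near: WV)
4. HV ←   (far: HK,WK; near: HV,WV)  — HV returns, since WV is alone on near bank
5. HV+WV → (far: all four; near: empty)
Every state respects the constraint.
Minimum trips = 5

5


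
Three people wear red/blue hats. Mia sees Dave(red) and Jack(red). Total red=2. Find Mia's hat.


Total red = 2, seen red = 2
Own red = 2 - 2 = 0
Mia's hat is blue.

blue


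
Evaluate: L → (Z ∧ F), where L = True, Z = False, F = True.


L = True, Z = False, F = True
Step 1: Z ∧ F = False AND True = False
Step 2: L → (False): false only when L=True and consequent=False.
Result: False

False


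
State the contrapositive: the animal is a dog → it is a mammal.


Original: If the animal is a dog, then it is a mammal
Contrapositive: If ¬Q, then ¬P
Negate Q: not (it is a mammal)
Negate P: not (the animal is a dog)

If not (it is a mammal), then not (the animal is a dog).


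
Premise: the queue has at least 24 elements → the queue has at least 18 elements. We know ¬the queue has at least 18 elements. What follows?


Modus tollens: P → Q, ¬Q ⊢ ¬P
P: the queue has at least 24 elements
Q: the queue has at least 18 elements
We have P → Q and Q is false.
By modus tollens, P must be false.

It is not the case that the queue has at least 24 elements


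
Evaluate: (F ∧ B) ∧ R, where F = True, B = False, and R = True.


F = True, B = False, R = True
Step 1: F ∧ B = True AND False = False
Step 2: False ∧ R = False AND True = False
AND is true only when ALL operands are true.

False


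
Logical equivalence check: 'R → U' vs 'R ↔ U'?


Expression 1: R → U
Expression 2: R ↔ U
Truth table (R U | Expr1 Expr2):
  T T |   T     T
  T F |   F     F
  F T |   T     F   ← differ
  F F |   T     T
Counterexample: R=F, U=T gives Expr1 = T but Expr2 = F, so the expressions are NOT logically equivalent.

No


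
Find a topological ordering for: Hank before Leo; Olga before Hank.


Constraints: Hank before Leo; Olga before Hank
Method: repeatedly schedule the remaining task that has no remaining task required before it.
  Step 1: remaining {Leo, Olga, Hank}; every task except Olga still has a predecessor pending → schedule Olga.
  Step 2: remaining {Leo, Hank}; every task except Hank still has a predecessor pending → schedule Hank.
  Step 3: only Leo remains → schedule Leo.
Resulting order:

Olga → Hank → Leo


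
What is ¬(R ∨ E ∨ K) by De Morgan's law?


De Morgan's law: ¬(P ∨ Q ∨ R) ≡ ¬P ∧ ¬Q ∧ ¬R
¬(R ∨ E ∨ K) = ¬R ∧ ¬E ∧ ¬K

¬R ∧ ¬E ∧ ¬K


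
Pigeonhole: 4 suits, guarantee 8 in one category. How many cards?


Pigeonhole: to guarantee k in one of n categories, need (k-1)×n + 1.
k = 8, n = 4
Minimum = (8-1) × 4 + 1 = 7 × 4 + 1

29


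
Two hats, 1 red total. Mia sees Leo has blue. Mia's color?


Total red = 1, Leo = blue
Red accounted for: 0
Remaining for Mia: 1
Mia's hat is red.

red


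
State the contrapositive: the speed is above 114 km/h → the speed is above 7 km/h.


Original: If the speed is above 114 km/h, then the speed is above 7 km/h
Contrapositive: If ¬Q, then ¬P
Negate Q: not (the speed is above 7 km/h)
Negate P: not (the speed is above 114 km/h)

If not (the speed is above 7 km/h), then not (the speed is above 114 km/h).


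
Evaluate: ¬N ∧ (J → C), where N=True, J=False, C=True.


N = True, J = False, C = True
Expression: ¬N ∧ (J → C)
Step 1: ¬N = NOT True = False
Step 2: J → C = False → True (false only if J=True, C=False) = True
Step 3: (False) ∧ (True) = False AND True = False

False


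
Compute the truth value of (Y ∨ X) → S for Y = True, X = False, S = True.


Y = True, X = False, S = True
Step 1: Y ∨ X = True OR False = True
Step 2: (True) → S: false only when antecedent=True and S=False.
Result: True

True


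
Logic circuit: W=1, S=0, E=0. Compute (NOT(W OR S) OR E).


W OR S = 1
NOT(1) = 0
0 OR 0 = 0

0


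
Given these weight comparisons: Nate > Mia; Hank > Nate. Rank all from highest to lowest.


Constraints: Nate > Mia; Hank > Nate
Method: at each step, the next-highest is the one remaining person who never appears on the smaller side of a constraint between remaining people.
  Step 1: remaining {Mia, Nate, Hank}; on the smaller side: {Mia, Nate} → Hank is next (Hank > Nate).
  Step 2: remaining {Mia, Nate}; on the smaller side: {Mia} → Nate is next (Nate > Mia).
  Step 3: only Mia remains → lowest.
Final ranking (highest to lowest):

Hank > Nate > Mia


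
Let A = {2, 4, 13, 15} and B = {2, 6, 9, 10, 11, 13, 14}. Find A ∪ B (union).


A = {2, 4, 13, 15}
B = {2, 6, 9, 10, 11, 13, 14}
Operation: union
All elements combined: 2, 4, 6, 9, 10, 11, 13, 14, 15

{2, 4, 6, 9, 10, 11, 13, 14, 15}


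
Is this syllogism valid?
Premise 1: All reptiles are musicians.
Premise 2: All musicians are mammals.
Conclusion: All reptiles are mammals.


Premise 1: All reptiles are musicians.
Premise 2: All musicians are mammals.
Conclusion: All reptiles are mammals.
Barbara syllogism (AAA-1): All A are B, All B are C → All A are C.
Middle term (musicians) distributed in premise 2.

Valid


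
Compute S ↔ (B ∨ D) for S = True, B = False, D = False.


S = True, B = False, D = False
Step 1: B ∨ D = False OR False = False
Step 2: S ↔ (False): true when both sides have same truth value.
Result: True ↔ False = False

False


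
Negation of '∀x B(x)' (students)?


Original: ∀x B(x)
Rule: ¬∀→∃, ¬∃→∀, negate predicate.
Negation: ∃x ¬B(x)

∃x ¬B(x)


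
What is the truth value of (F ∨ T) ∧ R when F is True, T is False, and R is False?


F = True, T = False, R = False
Step 1: F ∨ T = True OR False = True
Step 2: True ∧ R = True AND False = False
OR is true when at least one operand is true; AND requires both.

False


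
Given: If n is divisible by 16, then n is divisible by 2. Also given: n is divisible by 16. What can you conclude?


Modus ponens: P → Q, P ⊢ Q
P: n is divisible by 16
Q: n is divisible by 2
We have P → Q and P is true.
By modus ponens, Q must be true.

n is divisible by 2


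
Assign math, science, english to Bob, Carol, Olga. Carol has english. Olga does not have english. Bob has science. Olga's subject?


From clues:
  Carol → english
  Bob → science
By elimination, Olga gets the remaining.

math


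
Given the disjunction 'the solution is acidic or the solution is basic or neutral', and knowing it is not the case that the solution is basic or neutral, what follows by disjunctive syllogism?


Disjunctive syllogism: P ∨ Q, ¬P ⊢ Q
Disjunction: the solution is acidic ∨ the solution is basic or neutral
We know it is not the case that the solution is basic or neutral.
By disjunctive syllogism, the other disjunct must be true.

The solution is acidic


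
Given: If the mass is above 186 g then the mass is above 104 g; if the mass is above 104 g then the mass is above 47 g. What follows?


Hypothetical syllogism: P → Q, Q → R ⊢ P → R
Premise 1: the mass is above 186 g → the mass is above 104 g
Premise 2: the mass is above 104 g → the mass is above 47 g
Chain the implications: the middle term (the mass is above 104 g) links the two.
Conclusion: If the mass is above 186 g, then the mass is above 47 g.

If the mass is above 186 g, then the mass is above 47 g.


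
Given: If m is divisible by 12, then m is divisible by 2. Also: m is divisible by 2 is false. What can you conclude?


Modus tollens: P → Q, ¬Q ⊢ ¬P
P: m is divisible by 12
Q: m is divisible by 2
We have P → Q and Q is false.
By modus tollens, P must be false.

It is not the case that m is divisible by 12


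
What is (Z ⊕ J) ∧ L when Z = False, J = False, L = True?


Z = False, J = False, L = True
Step 1: Z ⊕ J = False XOR False = False
Step 2: False ∧ L = False AND True = False
XOR true when exactly one of Z,J is true; then AND with L.

False


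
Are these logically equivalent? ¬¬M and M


Expression 1: ¬¬M
Expression 2: M
Truth table (M | Expr1 Expr2):
  T |   T     T
  F |   F     F
All 2 rows agree, so the expressions are logically equivalent.

Yes


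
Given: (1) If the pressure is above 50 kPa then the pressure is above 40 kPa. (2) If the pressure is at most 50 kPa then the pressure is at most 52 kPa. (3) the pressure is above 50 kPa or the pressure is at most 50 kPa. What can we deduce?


Constructive dilemma: (P → Q) ∧ (R → S), P ∨ R ⊢ Q ∨ S
Premise 1: the pressure is above 50 kPa → the pressure is above 40 kPa
Premise 2: the pressure is at most 50 kPa → the pressure is at most 52 kPa
Premise 3: the pressure is above 50 kPa ∨ the pressure is at most 50 kPa
Case 1: Assuming the pressure is above 50 kPa, then by Premise 1, the pressure is above 40 kPa.
Case 2: Assuming the pressure is at most 50 kPa, then by Premise 2, the pressure is at most 52 kPa.
Since one of the pressure is above 50 kPa or the pressure is at most 50 kPa must hold, we get the pressure is above 40 kPa or the pressure is at most 52 kPa.

The pressure is above 40 kPa or the pressure is at most 52 kPa.


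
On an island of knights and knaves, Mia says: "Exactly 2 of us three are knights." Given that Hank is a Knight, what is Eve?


Mia claims exactly 2 knights among Mia, Hank, Eve.
Given: Hank is a Knight.

Case 1: Mia is a Knight (tells truth)
  Then exactly 2 of the three are knights.
  Counting Mia, Hank: 2 knight(s) so far. Need 0 more → Eve = Knave.
Case 2: Mia is a Knave (lies)
  Then the count is NOT 2.
  If Eve = Knight, count = 2 = 2 → claim would be true, contradicts lie.
  If Eve = Knave, count = 1 ≠ 2 → lie confirmed ✓

Eve is a Knave.

Knave


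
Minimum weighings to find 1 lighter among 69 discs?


Each weighing has 3 outcomes (left heavy / balance / right heavy), so k weighings distinguish at most 3^k cases; splitting into three near-equal groups achieves this.
Need 3^k ≥ 69: 3^3 = 27 < 69 ≤ 3^4 = 81
k = ⌈log₃(69)⌉ = 4

4


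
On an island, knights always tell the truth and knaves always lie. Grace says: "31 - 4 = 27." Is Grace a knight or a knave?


Statement: "31 - 4 = 27."
Actual: 31 - 4 = 27
Claimed: 27
Statement is TRUE → Grace tells the truth → Knight

Knight


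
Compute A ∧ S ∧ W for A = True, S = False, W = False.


A = True, S = False, W = False
Step 1: A ∧ S = True AND False = False
Step 2: (False) ∧ W = (False) AND False = False
AND is true only when ALL operands are true.

False


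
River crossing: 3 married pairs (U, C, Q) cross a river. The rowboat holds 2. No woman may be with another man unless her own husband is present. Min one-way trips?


Label couples U, C, Q (H = husband, W = wife).
Counting alone: 6 people, the rowboat carries 2 and someone must bring it back, so each round trip nets at most +1 on the far side until the last crossing → at least 9 trips. The jealousy constraint makes 9 impossible; the shortest valid schedule has 11:
1. WU+WC →  (far: WU,WC; near: HU,HC,HQ,WQ)
2. WU ←       (far: WC; near: HU,HC,HQ,WU,WQ)
3. WU+WQ →  (far: WU,WC,WQ; near: HU,HC,HQ)
4. WU ←       (far: WC,WQ; near: HU,HC,HQ,WU)
5. HC+HQ →  (far: HC,WC,HQ,WQ; near: HU,WU)
6. HC+WC ←  (far: HQ,WQ; near: HU,WU,HC,WC)
7. HU+HC →  (far: HU,HC,HQ,WQ; near: WU,WC)
8. WQ ←       (far: HU,HC,HQ; near: WU,WC,WQ)
9. WU+WC →  (far: HU,WU,HC,WC,HQ; near: WQ)
10. HQ ←      (far: HU,WU,HC,WC; near: HQ,WQ)
11. HQ+WQ → (far: all six; near: empty)
In every state each wife is either with her husband or with no other man.
Minimum trips = 11

11
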